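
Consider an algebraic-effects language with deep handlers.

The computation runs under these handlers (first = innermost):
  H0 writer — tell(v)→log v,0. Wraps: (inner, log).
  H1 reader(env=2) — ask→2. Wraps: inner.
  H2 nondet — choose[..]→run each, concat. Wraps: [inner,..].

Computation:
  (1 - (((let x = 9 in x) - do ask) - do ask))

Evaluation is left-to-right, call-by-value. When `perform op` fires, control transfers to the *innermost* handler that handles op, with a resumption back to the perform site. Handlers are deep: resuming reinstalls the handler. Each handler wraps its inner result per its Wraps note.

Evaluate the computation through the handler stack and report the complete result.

Answer: [(-4, ())]

Step-by-step:
ask @ H1 ⇒ 2
ask @ H1 ⇒ 2
H0 returns (-4, ())
H1 returns (-4, ())
H2 returns [(-4, ())]
= [(-4, ())]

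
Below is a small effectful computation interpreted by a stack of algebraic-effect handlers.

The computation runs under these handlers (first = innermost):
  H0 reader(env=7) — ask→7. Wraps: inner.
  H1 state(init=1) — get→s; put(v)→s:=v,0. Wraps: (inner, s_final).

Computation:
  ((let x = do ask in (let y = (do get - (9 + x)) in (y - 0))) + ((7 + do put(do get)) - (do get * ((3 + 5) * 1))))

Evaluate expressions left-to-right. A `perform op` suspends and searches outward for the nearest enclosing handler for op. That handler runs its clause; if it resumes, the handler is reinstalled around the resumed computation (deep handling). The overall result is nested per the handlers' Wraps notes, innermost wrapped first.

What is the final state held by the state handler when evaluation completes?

Evaluation trace:
ask @ H0 ⇒ 7
get @ H1 ⇒ 1
get @ H1 ⇒ 1
put(1) @ H1 ⇒ s:=1
get @ H1 ⇒ 1
H0 returns -16
H1 returns (-16, 1)
= (-16, 1)

Answer: 1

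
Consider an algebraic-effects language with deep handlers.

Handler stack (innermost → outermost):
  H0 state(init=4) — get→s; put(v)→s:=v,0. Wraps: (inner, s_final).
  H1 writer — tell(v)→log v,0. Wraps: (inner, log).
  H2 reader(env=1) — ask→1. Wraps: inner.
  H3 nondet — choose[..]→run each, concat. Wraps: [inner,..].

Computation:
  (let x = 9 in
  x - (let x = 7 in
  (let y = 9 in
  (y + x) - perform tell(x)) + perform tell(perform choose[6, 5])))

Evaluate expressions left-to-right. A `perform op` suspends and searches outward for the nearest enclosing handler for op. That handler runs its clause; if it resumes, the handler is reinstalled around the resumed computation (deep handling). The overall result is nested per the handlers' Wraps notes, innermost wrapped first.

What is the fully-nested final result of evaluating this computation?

Answer: [((-7, 4), (7, 6)), ((-7, 4), (7, 5))]

Step-by-step:
tell(7) @ H1 ⇒ log+=7
choose[6, 5] @ H3
  branch[0] choose=6:
    tell(6) @ H1 ⇒ log+=6
    H0 returns (-7, 4)
    H1 returns ((-7, 4), (7, 6))
    H2 returns ((-7, 4), (7, 6))
    H3 returns [((-7, 4), (7, 6))]
  branch[1] choose=5:
    tell(5) @ H1 ⇒ log+=5
    H0 returns (-7, 4)
    H1 returns ((-7, 4), (7, 5))
    H2 returns ((-7, 4), (7, 5))
    H3 returns [((-7, 4), (7, 5))]
= [((-7, 4), (7, 6)), ((-7, 4), (7, 5))]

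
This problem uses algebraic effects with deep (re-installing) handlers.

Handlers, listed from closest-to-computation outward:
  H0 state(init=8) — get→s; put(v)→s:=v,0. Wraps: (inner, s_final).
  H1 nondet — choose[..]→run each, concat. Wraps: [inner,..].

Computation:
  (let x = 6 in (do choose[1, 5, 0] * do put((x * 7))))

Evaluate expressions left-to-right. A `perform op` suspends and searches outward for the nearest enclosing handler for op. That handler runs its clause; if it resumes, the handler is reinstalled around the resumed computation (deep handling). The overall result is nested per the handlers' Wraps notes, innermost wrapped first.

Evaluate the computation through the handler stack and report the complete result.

Step-by-step:
choose[1, 5, 0] @ H1
  branch[0] choose=1:
    put(42) @ H0 ⇒ s:=42
    H0 returns (0, 42)
    H1 returns [(0, 42)]
  branch[1] choose=5:
    put(42) @ H0 ⇒ s:=42
    H0 returns (0, 42)
    H1 returns [(0, 42)]
  branch[2] choose=0:
    put(42) @ H0 ⇒ s:=42
    H0 returns (0, 42)
    H1 returns [(0, 42)]
= [(0, 42), (0, 42), (0, 42)]

Answer: [(0, 42), (0, 42), (0, 42)]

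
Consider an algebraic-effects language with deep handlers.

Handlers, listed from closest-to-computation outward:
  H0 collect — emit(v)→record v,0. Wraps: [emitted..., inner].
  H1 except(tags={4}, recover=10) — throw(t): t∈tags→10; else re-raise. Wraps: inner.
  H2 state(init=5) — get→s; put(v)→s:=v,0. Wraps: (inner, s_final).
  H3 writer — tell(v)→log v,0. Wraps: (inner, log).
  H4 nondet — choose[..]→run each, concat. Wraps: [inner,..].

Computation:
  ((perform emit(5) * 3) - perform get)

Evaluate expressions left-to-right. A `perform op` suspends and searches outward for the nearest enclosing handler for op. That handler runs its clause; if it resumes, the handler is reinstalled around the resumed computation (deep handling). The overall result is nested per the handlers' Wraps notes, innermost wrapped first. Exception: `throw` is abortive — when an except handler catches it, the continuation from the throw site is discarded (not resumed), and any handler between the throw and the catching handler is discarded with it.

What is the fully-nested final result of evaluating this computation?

Answer: [(([5, -5], 5), ())]

Evaluation trace:
emit(5) @ H0 ⇒ out+=5
get @ H2 ⇒ 5
H0 returns [5, -5]
H1 returns [5, -5]
H2 returns ([5, -5], 5)
H3 returns (([5, -5], 5), ())
H4 returns [(([5, -5], 5), ())]
= [(([5, -5], 5), ())]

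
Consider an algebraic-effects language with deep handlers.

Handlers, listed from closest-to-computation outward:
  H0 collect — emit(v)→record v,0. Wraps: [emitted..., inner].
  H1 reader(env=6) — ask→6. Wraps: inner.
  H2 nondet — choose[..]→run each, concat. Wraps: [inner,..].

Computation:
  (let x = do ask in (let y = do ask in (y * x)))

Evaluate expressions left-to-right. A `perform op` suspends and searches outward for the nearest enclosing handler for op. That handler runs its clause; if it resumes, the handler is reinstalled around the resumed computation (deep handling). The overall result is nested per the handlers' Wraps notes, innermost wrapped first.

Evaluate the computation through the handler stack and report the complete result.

Working:
ask @ H1 ⇒ 6
ask @ H1 ⇒ 6
H0 returns [36]
H1 returns [36]
H2 returns [[36]]
= [[36]]

Answer: [[36]]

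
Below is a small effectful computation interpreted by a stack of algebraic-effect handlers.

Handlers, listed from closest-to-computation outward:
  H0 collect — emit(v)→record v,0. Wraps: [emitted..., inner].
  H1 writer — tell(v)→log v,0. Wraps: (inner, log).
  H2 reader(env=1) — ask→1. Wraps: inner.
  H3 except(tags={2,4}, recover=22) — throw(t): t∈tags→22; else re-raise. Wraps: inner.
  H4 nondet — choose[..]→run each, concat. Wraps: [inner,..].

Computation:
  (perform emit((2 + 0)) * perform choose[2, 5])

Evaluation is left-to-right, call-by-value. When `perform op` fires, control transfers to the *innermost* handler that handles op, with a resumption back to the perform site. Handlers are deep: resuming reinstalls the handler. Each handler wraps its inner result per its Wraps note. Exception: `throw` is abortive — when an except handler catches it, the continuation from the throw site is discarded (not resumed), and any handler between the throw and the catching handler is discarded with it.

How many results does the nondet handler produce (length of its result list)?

Answer: 2

Evaluation trace:
emit(2) @ H0 ⇒ out+=2
choose[2, 5] @ H4
  branch[0] choose=2:
    H0 returns [2, 0]
    H1 returns ([2, 0], ())
    H2 returns ([2, 0], ())
    H3 returns ([2, 0], ())
    H4 returns [([2, 0], ())]
  branch[1] choose=5:
    H0 returns [2, 0]
    H1 returns ([2, 0], ())
    H2 returns ([2, 0], ())
    H3 returns ([2, 0], ())
    H4 returns [([2, 0], ())]
= [([2, 0], ()), ([2, 0], ())]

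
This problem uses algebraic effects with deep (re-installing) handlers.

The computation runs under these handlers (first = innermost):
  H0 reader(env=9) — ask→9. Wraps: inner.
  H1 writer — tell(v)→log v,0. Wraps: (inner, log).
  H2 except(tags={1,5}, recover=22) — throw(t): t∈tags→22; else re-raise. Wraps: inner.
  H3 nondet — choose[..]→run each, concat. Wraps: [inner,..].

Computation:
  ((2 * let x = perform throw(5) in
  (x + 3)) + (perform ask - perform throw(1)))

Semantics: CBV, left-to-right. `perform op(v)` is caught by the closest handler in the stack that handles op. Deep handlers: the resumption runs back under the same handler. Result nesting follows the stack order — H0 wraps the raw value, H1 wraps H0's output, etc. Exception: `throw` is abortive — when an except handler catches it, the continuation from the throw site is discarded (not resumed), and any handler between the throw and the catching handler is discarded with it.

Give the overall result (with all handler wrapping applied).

Answer: [22]

Evaluation trace:
throw(5) @ H2 caught ⇒ 22
H3 returns [22]
= [22]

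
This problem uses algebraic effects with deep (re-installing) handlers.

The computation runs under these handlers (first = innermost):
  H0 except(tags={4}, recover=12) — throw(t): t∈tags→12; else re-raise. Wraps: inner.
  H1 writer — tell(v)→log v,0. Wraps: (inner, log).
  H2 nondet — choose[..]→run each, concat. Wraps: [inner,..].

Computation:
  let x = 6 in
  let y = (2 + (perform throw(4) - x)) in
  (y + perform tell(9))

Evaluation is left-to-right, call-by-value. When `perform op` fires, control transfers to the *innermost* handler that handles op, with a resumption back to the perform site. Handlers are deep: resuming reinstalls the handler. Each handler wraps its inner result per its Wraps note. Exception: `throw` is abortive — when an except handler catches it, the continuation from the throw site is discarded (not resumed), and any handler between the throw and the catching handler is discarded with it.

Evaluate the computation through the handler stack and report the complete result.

Working:
throw(4) @ H0 caught ⇒ 12
H1 returns (12, ())
H2 returns [(12, ())]
= [(12, ())]

Answer: [(12, ())]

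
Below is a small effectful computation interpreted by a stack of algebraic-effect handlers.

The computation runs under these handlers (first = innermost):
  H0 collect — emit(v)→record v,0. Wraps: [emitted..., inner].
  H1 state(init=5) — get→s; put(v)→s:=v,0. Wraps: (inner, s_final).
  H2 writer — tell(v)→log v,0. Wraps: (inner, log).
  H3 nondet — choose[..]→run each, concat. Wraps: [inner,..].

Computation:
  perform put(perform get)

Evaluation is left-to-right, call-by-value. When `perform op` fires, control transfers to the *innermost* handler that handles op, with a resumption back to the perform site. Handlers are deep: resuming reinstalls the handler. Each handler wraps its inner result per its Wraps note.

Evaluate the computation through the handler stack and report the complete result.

Answer: [(([0], 5), ())]

Working:
get @ H1 ⇒ 5
put(5) @ H1 ⇒ s:=5
H0 returns [0]
H1 returns ([0], 5)
H2 returns (([0], 5), ())
H3 returns [(([0], 5), ())]
= [(([0], 5), ())]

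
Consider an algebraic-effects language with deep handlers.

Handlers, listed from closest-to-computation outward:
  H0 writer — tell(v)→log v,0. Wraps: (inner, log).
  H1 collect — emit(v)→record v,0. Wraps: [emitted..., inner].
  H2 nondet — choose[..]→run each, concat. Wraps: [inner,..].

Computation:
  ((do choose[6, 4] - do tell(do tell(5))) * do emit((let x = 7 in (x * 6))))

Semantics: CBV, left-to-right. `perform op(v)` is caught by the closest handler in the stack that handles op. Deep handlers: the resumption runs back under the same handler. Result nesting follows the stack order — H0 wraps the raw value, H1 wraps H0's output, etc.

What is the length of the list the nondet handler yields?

Step-by-step:
choose[6, 4] @ H2
  branch[0] choose=6:
    tell(5) @ H0 ⇒ log+=5
    tell(0) @ H0 ⇒ log+=0
    emit(42) @ H1 ⇒ out+=42
    H0 returns (0, (5, 0))
    H1 returns [42, (0, (5, 0))]
    H2 returns [[42, (0, (5, 0))]]
  branch[1] choose=4:
    tell(5) @ H0 ⇒ log+=5
    tell(0) @ H0 ⇒ log+=0
    emit(42) @ H1 ⇒ out+=42
    H0 returns (0, (5, 0))
    H1 returns [42, (0, (5, 0))]
    H2 returns [[42, (0, (5, 0))]]
= [[42, (0, (5, 0))], [42, (0, (5, 0))]]

Answer: 2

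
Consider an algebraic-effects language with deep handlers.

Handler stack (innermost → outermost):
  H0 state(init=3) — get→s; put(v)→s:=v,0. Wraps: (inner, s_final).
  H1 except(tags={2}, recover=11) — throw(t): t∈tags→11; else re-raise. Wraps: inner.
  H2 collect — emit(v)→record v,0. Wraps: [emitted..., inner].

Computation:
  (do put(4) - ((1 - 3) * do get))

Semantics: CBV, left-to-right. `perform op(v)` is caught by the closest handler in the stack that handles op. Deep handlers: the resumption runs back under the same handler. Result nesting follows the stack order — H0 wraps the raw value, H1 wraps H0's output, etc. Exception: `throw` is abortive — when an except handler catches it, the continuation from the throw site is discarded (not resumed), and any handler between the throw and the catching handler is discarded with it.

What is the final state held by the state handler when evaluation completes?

Evaluation trace:
put(4) @ H0 ⇒ s:=4
get @ H0 ⇒ 4
H0 returns (8, 4)
H1 returns (8, 4)
H2 returns [(8, 4)]
= [(8, 4)]

Answer: 4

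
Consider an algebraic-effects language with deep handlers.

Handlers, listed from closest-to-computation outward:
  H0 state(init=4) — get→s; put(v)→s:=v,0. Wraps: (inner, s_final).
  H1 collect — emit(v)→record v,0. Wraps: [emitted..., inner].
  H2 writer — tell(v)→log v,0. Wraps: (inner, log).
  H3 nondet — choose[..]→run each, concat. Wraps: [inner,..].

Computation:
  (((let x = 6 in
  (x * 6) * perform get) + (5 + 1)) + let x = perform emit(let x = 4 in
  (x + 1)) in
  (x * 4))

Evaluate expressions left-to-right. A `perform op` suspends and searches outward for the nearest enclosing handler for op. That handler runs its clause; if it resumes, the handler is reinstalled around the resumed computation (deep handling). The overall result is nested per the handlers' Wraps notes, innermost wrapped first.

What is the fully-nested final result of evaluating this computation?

Answer: [([5, (150, 4)], ())]

Step-by-step:
get @ H0 ⇒ 4
emit(5) @ H1 ⇒ out+=5
H0 returns (150, 4)
H1 returns [5, (150, 4)]
H2 returns ([5, (150, 4)], ())
H3 returns [([5, (150, 4)], ())]
= [([5, (150, 4)], ())]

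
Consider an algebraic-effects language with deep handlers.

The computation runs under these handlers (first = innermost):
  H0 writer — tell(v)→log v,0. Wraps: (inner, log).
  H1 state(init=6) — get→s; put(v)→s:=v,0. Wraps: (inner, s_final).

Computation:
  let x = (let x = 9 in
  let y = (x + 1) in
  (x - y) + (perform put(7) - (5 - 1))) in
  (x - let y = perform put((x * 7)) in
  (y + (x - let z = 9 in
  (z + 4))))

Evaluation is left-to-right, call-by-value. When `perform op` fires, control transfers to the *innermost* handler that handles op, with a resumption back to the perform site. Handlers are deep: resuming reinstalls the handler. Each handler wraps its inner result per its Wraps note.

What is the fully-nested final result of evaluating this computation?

Answer: ((13, ()), -35)

Step-by-step:
put(7) @ H1 ⇒ s:=7
put(-35) @ H1 ⇒ s:=-35
H0 returns (13, ())
H1 returns ((13, ()), -35)
= ((13, ()), -35)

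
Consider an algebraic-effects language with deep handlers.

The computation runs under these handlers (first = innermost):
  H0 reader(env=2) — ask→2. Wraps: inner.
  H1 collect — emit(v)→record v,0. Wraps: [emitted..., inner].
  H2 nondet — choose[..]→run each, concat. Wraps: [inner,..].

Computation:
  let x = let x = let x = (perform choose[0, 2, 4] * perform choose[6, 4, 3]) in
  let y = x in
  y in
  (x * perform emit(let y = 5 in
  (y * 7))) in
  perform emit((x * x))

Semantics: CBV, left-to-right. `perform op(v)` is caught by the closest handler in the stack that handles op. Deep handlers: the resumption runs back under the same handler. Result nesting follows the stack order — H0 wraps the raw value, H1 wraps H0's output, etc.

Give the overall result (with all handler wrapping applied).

Answer: [[35, 0, 0], [35, 0, 0], [35, 0, 0], [35, 0, 0], [35, 0, 0], [35, 0, 0], [35, 0, 0], [35, 0, 0], [35, 0, 0]]

Evaluation trace:
choose[0, 2, 4] @ H2
  branch[0] choose=0:
    choose[6, 4, 3] @ H2
      branch[0] choose=6:
        emit(35) @ H1 ⇒ out+=35
        emit(0) @ H1 ⇒ out+=0
        H0 returns 0
        H1 returns [35, 0, 0]
        H2 returns [[35, 0, 0]]
      branch[1] choose=4:
        emit(35) @ H1 ⇒ out+=35
        emit(0) @ H1 ⇒ out+=0
        H0 returns 0
        H1 returns [35, 0, 0]
        H2 returns [[35, 0, 0]]
      branch[2] choose=3:
        emit(35) @ H1 ⇒ out+=35
        emit(0) @ H1 ⇒ out+=0
        H0 returns 0
        H1 returns [35, 0, 0]
        H2 returns [[35, 0, 0]]
  branch[1] choose=2:
    choose[6, 4, 3] @ H2
      branch[0] choose=6:
        emit(35) @ H1 ⇒ out+=35
        emit(0) @ H1 ⇒ out+=0
        H0 returns 0
        H1 returns [35, 0, 0]
        H2 returns [[35, 0, 0]]
      branch[1] choose=4:
        emit(35) @ H1 ⇒ out+=35
        emit(0) @ H1 ⇒ out+=0
        H0 returns 0
        H1 returns [35, 0, 0]
        H2 returns [[35, 0, 0]]
      branch[2] choose=3:
        emit(35) @ H1 ⇒ out+=35
        emit(0) @ H1 ⇒ out+=0
        H0 returns 0
        H1 returns [35, 0, 0]
        H2 returns [[35, 0, 0]]
  branch[2] choose=4:
    choose[6, 4, 3] @ H2
      branch[0] choose=6:
        emit(35) @ H1 ⇒ out+=35
        emit(0) @ H1 ⇒ out+=0
        H0 returns 0
        H1 returns [35, 0, 0]
        H2 returns [[35, 0, 0]]
      branch[1] choose=4:
        emit(35) @ H1 ⇒ out+=35
        emit(0) @ H1 ⇒ out+=0
        H0 returns 0
        H1 returns [35, 0, 0]
        H2 returns [[35, 0, 0]]
      branch[2] choose=3:
        emit(35) @ H1 ⇒ out+=35
        emit(0) @ H1 ⇒ out+=0
        H0 returns 0
        H1 returns [35, 0, 0]
        H2 returns [[35, 0, 0]]
= [[35, 0, 0], [35, 0, 0], [35, 0, 0], [35, 0, 0], [35, 0, 0], [35, 0, 0], [35, 0, 0], [35, 0, 0], [35, 0, 0]]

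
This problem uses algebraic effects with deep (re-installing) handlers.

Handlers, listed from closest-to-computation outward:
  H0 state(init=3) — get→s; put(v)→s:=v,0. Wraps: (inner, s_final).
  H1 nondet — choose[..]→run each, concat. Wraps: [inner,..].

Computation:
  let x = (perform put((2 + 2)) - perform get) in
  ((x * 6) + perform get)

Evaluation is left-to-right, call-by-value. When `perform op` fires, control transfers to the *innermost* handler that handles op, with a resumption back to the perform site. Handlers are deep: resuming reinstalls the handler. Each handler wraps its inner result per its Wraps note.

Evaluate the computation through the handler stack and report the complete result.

Answer: [(-20, 4)]

Evaluation trace:
put(4) @ H0 ⇒ s:=4
get @ H0 ⇒ 4
get @ H0 ⇒ 4
H0 returns (-20, 4)
H1 returns [(-20, 4)]
= [(-20, 4)]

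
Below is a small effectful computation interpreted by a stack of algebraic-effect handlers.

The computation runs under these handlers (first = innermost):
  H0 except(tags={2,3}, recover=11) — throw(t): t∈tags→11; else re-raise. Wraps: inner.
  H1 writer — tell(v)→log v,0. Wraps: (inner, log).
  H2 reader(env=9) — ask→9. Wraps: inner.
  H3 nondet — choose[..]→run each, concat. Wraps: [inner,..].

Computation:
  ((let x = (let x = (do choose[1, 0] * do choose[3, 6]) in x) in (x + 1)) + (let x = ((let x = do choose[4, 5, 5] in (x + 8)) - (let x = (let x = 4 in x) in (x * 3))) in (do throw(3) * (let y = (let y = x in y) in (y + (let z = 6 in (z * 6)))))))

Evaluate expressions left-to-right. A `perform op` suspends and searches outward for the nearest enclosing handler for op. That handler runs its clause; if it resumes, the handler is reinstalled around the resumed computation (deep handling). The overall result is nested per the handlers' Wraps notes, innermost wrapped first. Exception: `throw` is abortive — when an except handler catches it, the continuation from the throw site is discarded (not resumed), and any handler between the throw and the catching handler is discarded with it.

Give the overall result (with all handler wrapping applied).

Evaluation trace:
choose[1, 0] @ H3
  branch[0] choose=1:
    choose[3, 6] @ H3
      branch[0] choose=3:
        choose[4, 5, 5] @ H3
          branch[0] choose=4:
            throw(3) @ H0 caught ⇒ 11
            H1 returns (11, ())
            H2 returns (11, ())
            H3 returns [(11, ())]
          branch[1] choose=5:
            throw(3) @ H0 caught ⇒ 11
            H1 returns (11, ())
            H2 returns (11, ())
            H3 returns [(11, ())]
          branch[2] choose=5:
            throw(3) @ H0 caught ⇒ 11
            H1 returns (11, ())
            H2 returns (11, ())
            H3 returns [(11, ())]
      branch[1] choose=6:
        choose[4, 5, 5] @ H3
          branch[0] choose=4:
            throw(3) @ H0 caught ⇒ 11
            H1 returns (11, ())
            H2 returns (11, ())
            H3 returns [(11, ())]
          branch[1] choose=5:
            throw(3) @ H0 caught ⇒ 11
            H1 returns (11, ())
            H2 returns (11, ())
            H3 returns [(11, ())]
          branch[2] choose=5:
            throw(3) @ H0 caught ⇒ 11
            H1 returns (11, ())
            H2 returns (11, ())
            H3 returns [(11, ())]
  branch[1] choose=0:
    choose[3, 6] @ H3
      branch[0] choose=3:
        choose[4, 5, 5] @ H3
          branch[0] choose=4:
            throw(3) @ H0 caught ⇒ 11
            H1 returns (11, ())
            H2 returns (11, ())
            H3 returns [(11, ())]
          branch[1] choose=5:
            throw(3) @ H0 caught ⇒ 11
            H1 returns (11, ())
            H2 returns (11, ())
            H3 returns [(11, ())]
          branch[2] choose=5:
            throw(3) @ H0 caught ⇒ 11
            H1 returns (11, ())
            H2 returns (11, ())
            H3 returns [(11, ())]
      branch[1] choose=6:
        choose[4, 5, 5] @ H3
          branch[0] choose=4:
            throw(3) @ H0 caught ⇒ 11
            H1 returns (11, ())
            H2 returns (11, ())
            H3 returns [(11, ())]
          branch[1] choose=5:
            throw(3) @ H0 caught ⇒ 11
            H1 returns (11, ())
            H2 returns (11, ())
            H3 returns [(11, ())]
          branch[2] choose=5:
            throw(3) @ H0 caught ⇒ 11
            H1 returns (11, ())
            H2 returns (11, ())
            H3 returns [(11, ())]
= [(11, ()), (11, ()), (11, ()), (11, ()), (11, ()), (11, ()), (11, ()), (11, ()), (11, ()), (11, ()), (11, ()), (11, ())]

Answer: [(11, ()), (11, ()), (11, ()), (11, ()), (11, ()), (11, ()), (11, ()), (11, ()), (11, ()), (11, ()), (11, ()), (11, ())]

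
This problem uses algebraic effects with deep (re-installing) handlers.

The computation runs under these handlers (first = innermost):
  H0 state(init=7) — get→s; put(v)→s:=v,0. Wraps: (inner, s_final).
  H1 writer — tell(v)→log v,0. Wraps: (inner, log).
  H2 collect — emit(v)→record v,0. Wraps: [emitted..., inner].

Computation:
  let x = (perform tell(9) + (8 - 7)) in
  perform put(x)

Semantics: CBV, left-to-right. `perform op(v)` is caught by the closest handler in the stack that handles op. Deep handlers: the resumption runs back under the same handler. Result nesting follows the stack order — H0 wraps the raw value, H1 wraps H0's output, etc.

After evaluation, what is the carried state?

Working:
tell(9) @ H1 ⇒ log+=9
put(1) @ H0 ⇒ s:=1
H0 returns (0, 1)
H1 returns ((0, 1), (9))
H2 returns [((0, 1), (9))]
= [((0, 1), (9))]

Answer: 1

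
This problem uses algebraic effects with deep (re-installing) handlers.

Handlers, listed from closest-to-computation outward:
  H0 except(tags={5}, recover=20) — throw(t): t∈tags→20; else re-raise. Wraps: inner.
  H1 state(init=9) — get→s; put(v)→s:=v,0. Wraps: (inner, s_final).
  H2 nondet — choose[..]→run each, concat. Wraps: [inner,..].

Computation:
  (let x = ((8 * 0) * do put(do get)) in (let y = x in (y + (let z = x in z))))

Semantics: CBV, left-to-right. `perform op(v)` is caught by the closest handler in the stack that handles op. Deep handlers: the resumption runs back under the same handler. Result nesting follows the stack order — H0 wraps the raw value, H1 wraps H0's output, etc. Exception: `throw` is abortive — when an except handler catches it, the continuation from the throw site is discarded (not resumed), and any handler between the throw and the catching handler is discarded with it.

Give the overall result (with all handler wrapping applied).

Step-by-step:
get @ H1 ⇒ 9
put(9) @ H1 ⇒ s:=9
H0 returns 0
H1 returns (0, 9)
H2 returns [(0, 9)]
= [(0, 9)]

Answer: [(0, 9)]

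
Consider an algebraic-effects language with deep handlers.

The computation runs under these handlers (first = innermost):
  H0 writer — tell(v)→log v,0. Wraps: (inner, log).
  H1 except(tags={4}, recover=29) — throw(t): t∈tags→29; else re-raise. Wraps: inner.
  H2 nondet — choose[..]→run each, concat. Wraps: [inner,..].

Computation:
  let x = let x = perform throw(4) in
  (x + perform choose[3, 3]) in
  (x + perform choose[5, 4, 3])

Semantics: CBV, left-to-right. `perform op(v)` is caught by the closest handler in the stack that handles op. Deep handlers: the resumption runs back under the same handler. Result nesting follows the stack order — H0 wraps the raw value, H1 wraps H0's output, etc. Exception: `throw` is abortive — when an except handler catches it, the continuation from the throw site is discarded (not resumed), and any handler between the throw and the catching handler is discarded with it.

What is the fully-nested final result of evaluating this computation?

Evaluation trace:
throw(4) @ H1 caught ⇒ 29
H2 returns [29]
= [29]

Answer: [29]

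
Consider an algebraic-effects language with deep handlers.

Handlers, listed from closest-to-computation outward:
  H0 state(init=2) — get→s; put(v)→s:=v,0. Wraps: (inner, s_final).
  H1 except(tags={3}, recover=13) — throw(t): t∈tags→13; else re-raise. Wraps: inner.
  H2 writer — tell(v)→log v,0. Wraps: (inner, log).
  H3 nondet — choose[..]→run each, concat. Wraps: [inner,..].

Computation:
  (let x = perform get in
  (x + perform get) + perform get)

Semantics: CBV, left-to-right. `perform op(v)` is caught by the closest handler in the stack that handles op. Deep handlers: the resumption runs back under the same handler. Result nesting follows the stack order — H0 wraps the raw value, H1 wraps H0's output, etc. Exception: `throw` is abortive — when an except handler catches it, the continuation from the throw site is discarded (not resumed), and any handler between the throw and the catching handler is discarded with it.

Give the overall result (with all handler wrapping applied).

Answer: [((6, 2), ())]

Step-by-step:
get @ H0 ⇒ 2
get @ H0 ⇒ 2
get @ H0 ⇒ 2
H0 returns (6, 2)
H1 returns (6, 2)
H2 returns ((6, 2), ())
H3 returns [((6, 2), ())]
= [((6, 2), ())]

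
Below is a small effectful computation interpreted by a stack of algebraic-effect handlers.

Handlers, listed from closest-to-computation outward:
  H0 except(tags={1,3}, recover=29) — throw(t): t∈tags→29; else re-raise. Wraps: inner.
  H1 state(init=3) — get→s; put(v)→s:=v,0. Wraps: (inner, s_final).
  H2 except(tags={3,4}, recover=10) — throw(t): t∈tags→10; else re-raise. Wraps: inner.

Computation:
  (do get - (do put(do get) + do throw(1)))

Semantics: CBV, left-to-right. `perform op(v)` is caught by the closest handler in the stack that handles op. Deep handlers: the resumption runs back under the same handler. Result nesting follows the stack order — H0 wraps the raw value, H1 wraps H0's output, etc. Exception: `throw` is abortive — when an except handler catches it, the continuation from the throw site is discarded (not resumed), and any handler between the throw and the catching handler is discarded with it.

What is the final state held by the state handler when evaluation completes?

Step-by-step:
get @ H1 ⇒ 3
get @ H1 ⇒ 3
put(3) @ H1 ⇒ s:=3
throw(1) @ H0 caught ⇒ 29
H1 returns (29, 3)
H2 returns (29, 3)
= (29, 3)

Answer: 3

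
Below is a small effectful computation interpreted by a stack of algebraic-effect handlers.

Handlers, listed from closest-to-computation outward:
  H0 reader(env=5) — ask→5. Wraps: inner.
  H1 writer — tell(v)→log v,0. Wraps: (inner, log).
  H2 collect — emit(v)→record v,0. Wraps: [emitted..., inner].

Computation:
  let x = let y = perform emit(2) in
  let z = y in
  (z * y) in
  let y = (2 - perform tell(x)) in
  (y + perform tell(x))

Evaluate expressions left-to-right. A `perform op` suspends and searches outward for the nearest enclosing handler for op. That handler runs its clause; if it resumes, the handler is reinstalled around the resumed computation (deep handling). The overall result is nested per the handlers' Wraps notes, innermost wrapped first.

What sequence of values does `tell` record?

Answer: (0, 0)

Working:
emit(2) @ H2 ⇒ out+=2
tell(0) @ H1 ⇒ log+=0
tell(0) @ H1 ⇒ log+=0
H0 returns 2
H1 returns (2, (0, 0))
H2 returns [2, (2, (0, 0))]
= [2, (2, (0, 0))]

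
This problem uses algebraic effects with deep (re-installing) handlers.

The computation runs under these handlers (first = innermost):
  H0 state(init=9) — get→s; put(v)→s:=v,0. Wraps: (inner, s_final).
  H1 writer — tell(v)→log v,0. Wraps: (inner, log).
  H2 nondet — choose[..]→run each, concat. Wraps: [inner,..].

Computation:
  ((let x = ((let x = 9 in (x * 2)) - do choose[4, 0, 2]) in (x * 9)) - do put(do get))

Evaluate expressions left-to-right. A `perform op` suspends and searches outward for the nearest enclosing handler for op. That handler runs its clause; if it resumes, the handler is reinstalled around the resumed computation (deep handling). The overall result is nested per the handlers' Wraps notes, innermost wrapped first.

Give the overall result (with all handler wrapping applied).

Answer: [((126, 9), ()), ((162, 9), ()), ((144, 9), ())]

Working:
choose[4, 0, 2] @ H2
  branch[0] choose=4:
    get @ H0 ⇒ 9
    put(9) @ H0 ⇒ s:=9
    H0 returns (126, 9)
    H1 returns ((126, 9), ())
    H2 returns [((126, 9), ())]
  branch[1] choose=0:
    get @ H0 ⇒ 9
    put(9) @ H0 ⇒ s:=9
    H0 returns (162, 9)
    H1 returns ((162, 9), ())
    H2 returns [((162, 9), ())]
  branch[2] choose=2:
    get @ H0 ⇒ 9
    put(9) @ H0 ⇒ s:=9
    H0 returns (144, 9)
    H1 returns ((144, 9), ())
    H2 returns [((144, 9), ())]
= [((126, 9), ()), ((162, 9), ()), ((144, 9), ())]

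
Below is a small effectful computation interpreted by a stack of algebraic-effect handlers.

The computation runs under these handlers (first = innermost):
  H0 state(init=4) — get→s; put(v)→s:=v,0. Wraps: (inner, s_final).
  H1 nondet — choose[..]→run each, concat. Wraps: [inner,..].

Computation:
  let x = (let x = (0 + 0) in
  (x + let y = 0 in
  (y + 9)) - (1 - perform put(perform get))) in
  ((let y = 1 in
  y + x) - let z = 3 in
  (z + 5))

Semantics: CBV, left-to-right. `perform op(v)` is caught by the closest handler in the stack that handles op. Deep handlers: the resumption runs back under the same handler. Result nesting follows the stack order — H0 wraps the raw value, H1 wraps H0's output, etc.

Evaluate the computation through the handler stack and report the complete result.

Answer: [(1, 4)]

Working:
get @ H0 ⇒ 4
put(4) @ H0 ⇒ s:=4
H0 returns (1, 4)
H1 returns [(1, 4)]
= [(1, 4)]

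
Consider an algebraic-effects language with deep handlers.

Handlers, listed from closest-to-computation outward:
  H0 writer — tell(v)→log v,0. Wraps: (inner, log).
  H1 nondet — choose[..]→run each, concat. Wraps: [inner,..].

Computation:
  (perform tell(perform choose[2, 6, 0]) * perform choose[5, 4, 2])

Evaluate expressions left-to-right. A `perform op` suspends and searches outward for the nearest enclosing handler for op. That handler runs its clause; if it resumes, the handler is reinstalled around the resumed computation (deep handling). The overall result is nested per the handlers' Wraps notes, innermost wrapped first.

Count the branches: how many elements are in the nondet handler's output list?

Working:
choose[2, 6, 0] @ H1
  branch[0] choose=2:
    tell(2) @ H0 ⇒ log+=2
    choose[5, 4, 2] @ H1
      branch[0] choose=5:
        H0 returns (0, (2))
        H1 returns [(0, (2))]
      branch[1] choose=4:
        H0 returns (0, (2))
        H1 returns [(0, (2))]
      branch[2] choose=2:
        H0 returns (0, (2))
        H1 returns [(0, (2))]
  branch[1] choose=6:
    tell(6) @ H0 ⇒ log+=6
    choose[5, 4, 2] @ H1
      branch[0] choose=5:
        H0 returns (0, (6))
        H1 returns [(0, (6))]
      branch[1] choose=4:
        H0 returns (0, (6))
        H1 returns [(0, (6))]
      branch[2] choose=2:
        H0 returns (0, (6))
        H1 returns [(0, (6))]
  branch[2] choose=0:
    tell(0) @ H0 ⇒ log+=0
    choose[5, 4, 2] @ H1
      branch[0] choose=5:
        H0 returns (0, (0))
        H1 returns [(0, (0))]
      branch[1] choose=4:
        H0 returns (0, (0))
        H1 returns [(0, (0))]
      branch[2] choose=2:
        H0 returns (0, (0))
        H1 returns [(0, (0))]
= [(0, (2)), (0, (2)), (0, (2)), (0, (6)), (0, (6)), (0, (6)), (0, (0)), (0, (0)), (0, (0))]

Answer: 9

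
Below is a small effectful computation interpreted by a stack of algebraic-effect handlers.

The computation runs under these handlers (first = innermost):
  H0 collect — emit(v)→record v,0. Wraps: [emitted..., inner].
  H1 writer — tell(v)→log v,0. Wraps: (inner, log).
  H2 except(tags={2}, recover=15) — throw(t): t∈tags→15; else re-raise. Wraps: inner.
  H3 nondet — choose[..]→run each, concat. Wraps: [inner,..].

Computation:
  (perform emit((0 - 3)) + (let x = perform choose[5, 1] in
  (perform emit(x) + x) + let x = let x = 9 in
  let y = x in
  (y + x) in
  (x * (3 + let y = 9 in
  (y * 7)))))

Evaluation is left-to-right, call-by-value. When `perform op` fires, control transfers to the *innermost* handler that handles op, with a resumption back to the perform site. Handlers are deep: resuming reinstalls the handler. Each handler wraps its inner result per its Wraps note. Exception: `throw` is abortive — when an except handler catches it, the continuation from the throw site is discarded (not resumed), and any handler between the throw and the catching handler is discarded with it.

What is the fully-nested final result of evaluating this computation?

Answer: [([-3, 5, 1193], ()), ([-3, 1, 1189], ())]

Step-by-step:
emit(-3) @ H0 ⇒ out+=-3
choose[5, 1] @ H3
  branch[0] choose=5:
    emit(5) @ H0 ⇒ out+=5
    H0 returns [-3, 5, 1193]
    H1 returns ([-3, 5, 1193], ())
    H2 returns ([-3, 5, 1193], ())
    H3 returns [([-3, 5, 1193], ())]
  branch[1] choose=1:
    emit(1) @ H0 ⇒ out+=1
    H0 returns [-3, 1, 1189]
    H1 returns ([-3, 1, 1189], ())
    H2 returns ([-3, 1, 1189], ())
    H3 returns [([-3, 1, 1189], ())]
= [([-3, 5, 1193], ()), ([-3, 1, 1189], ())]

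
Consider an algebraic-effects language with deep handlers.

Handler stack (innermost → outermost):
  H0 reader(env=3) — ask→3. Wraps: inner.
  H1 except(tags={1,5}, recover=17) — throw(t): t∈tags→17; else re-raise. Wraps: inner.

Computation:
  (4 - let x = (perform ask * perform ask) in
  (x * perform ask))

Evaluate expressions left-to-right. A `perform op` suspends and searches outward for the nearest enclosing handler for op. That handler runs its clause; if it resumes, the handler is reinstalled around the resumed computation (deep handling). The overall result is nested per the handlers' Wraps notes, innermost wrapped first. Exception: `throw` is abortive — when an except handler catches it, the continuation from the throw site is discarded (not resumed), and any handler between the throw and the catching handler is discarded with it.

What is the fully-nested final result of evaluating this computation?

Answer: -23

Evaluation trace:
ask @ H0 ⇒ 3
ask @ H0 ⇒ 3
ask @ H0 ⇒ 3
H0 returns -23
H1 returns -23
= -23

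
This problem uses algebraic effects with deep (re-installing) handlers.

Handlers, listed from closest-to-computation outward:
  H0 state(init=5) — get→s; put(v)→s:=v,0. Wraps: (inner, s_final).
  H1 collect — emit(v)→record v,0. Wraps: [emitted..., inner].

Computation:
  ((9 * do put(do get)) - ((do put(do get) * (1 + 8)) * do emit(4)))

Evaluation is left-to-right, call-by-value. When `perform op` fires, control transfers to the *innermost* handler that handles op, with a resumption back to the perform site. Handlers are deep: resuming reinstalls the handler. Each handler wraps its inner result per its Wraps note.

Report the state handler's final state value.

Working:
get @ H0 ⇒ 5
put(5) @ H0 ⇒ s:=5
get @ H0 ⇒ 5
put(5) @ H0 ⇒ s:=5
emit(4) @ H1 ⇒ out+=4
H0 returns (0, 5)
H1 returns [4, (0, 5)]
= [4, (0, 5)]

Answer: 5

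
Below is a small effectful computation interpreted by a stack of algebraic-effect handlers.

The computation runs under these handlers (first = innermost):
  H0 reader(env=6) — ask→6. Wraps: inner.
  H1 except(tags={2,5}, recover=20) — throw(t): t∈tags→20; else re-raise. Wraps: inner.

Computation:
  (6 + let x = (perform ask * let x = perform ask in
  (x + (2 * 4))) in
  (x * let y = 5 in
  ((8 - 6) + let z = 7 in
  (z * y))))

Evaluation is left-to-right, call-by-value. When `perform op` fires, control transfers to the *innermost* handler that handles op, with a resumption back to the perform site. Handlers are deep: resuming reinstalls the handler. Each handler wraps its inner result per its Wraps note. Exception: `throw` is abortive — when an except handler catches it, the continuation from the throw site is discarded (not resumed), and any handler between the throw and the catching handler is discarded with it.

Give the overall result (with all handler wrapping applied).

Evaluation trace:
ask @ H0 ⇒ 6
ask @ H0 ⇒ 6
H0 returns 3114
H1 returns 3114
= 3114

Answer: 3114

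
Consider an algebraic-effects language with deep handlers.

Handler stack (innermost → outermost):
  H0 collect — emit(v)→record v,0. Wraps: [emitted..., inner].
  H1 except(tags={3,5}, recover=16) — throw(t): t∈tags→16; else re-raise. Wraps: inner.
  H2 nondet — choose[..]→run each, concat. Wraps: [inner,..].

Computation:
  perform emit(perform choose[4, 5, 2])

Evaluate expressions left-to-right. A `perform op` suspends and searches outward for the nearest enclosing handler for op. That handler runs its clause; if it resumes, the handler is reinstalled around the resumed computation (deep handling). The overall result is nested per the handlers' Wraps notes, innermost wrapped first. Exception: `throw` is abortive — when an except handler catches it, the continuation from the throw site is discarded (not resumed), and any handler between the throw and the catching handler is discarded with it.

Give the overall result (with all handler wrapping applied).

Evaluation trace:
choose[4, 5, 2] @ H2
  branch[0] choose=4:
    emit(4) @ H0 ⇒ out+=4
    H0 returns [4, 0]
    H1 returns [4, 0]
    H2 returns [[4, 0]]
  branch[1] choose=5:
    emit(5) @ H0 ⇒ out+=5
    H0 returns [5, 0]
    H1 returns [5, 0]
    H2 returns [[5, 0]]
  branch[2] choose=2:
    emit(2) @ H0 ⇒ out+=2
    H0 returns [2, 0]
    H1 returns [2, 0]
    H2 returns [[2, 0]]
= [[4, 0], [5, 0], [2, 0]]

Answer: [[4, 0], [5, 0], [2, 0]]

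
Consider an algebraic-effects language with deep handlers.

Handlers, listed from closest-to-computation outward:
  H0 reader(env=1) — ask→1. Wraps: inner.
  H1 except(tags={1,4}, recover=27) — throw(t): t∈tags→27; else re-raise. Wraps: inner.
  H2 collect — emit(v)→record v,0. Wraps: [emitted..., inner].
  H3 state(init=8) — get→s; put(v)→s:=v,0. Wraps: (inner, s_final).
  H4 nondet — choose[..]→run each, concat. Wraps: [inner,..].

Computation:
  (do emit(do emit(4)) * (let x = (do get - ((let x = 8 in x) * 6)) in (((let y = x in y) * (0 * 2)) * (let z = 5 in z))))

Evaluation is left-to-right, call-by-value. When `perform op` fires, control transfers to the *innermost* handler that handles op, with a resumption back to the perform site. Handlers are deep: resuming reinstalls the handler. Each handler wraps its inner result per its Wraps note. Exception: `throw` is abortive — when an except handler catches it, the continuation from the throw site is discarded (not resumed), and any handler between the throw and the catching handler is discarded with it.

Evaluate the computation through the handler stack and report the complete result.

Working:
emit(4) @ H2 ⇒ out+=4
emit(0) @ H2 ⇒ out+=0
get @ H3 ⇒ 8
H0 returns 0
H1 returns 0
H2 returns [4, 0, 0]
H3 returns ([4, 0, 0], 8)
H4 returns [([4, 0, 0], 8)]
= [([4, 0, 0], 8)]

Answer: [([4, 0, 0], 8)]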